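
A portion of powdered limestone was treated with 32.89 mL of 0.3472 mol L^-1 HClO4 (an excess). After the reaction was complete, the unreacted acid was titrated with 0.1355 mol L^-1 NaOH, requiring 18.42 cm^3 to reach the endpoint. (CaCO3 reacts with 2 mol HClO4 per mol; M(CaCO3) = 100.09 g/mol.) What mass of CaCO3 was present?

0.447 g

Total n(HClO4) added = 0.3472 x 0.03289 = 0.01142 mol.
n(NaOH) used = 0.1355 x 0.01842 = 0.002496 mol, which equals the excess n(HClO4).
So n(HClO4) consumed by the sample = 0.01142 - 0.002496 = 0.008923 mol.
n(CaCO3) = 0.008923 / 2 = 0.004462 mol.
mass = 0.004462 mol x 100.09 g/mol = 0.447 g.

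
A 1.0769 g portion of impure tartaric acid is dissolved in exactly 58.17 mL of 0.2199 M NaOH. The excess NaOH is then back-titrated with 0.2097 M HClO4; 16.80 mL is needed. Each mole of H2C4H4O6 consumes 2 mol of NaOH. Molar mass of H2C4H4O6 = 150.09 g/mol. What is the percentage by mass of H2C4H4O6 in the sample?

64.6%

Total n(NaOH) added = 0.2199 x 0.05817 = 0.01279 mol.
n(HClO4) used = 0.2097 x 0.01680 = 0.003523 mol, which equals the excess n(NaOH).
So n(NaOH) consumed by the sample = 0.01279 - 0.003523 = 0.009269 mol.
n(H2C4H4O6) = 0.009269 / 2 = 0.004634 mol.
mass H2C4H4O6 = 0.004634 x 150.09 = 0.6956 g, so %H2C4H4O6 = 0.6956/1.0769 x 100 = 64.6%.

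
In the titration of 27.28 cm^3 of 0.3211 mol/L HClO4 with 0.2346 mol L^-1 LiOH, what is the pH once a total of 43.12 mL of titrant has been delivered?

n(acid) = 0.3211 x 0.02728 = 0.008760 mol; n(LiOH) added = 0.2346 x 0.04312 = 0.01012 mol.
Base is in excess by 0.01012 - 0.008760 = 0.001356 mol in a total volume of 0.07040 L.
[OH^-] = 0.001356/0.07040 = 0.01927 M, so pOH = 1.72 and pH = 14.00 - 1.72 = 12.28.

12.28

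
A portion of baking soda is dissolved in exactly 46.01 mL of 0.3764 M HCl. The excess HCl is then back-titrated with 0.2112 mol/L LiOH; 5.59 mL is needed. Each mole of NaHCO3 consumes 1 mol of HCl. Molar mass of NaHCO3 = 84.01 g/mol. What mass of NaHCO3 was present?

1.36 g

Total n(HCl) added = 0.3764 x 0.04601 = 0.01732 mol.
n(LiOH) used = 0.2112 x 0.005590 = 0.001181 mol, which equals the excess n(HCl).
So n(HCl) consumed by the sample = 0.01732 - 0.001181 = 0.01614 mol.
n(NaHCO3) = 0.01614 / 1 = 0.01614 mol.
mass = 0.01614 mol x 84.01 g/mol = 1.36 g.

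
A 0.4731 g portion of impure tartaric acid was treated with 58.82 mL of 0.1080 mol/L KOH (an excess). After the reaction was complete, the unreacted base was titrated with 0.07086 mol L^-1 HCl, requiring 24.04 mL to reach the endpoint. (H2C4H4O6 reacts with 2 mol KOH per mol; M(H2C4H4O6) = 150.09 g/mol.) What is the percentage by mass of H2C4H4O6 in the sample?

Total n(KOH) added = 0.1080 x 0.05882 = 0.006353 mol.
n(HCl) used = 0.07086 x 0.02404 = 0.001703 mol, which equals the excess n(KOH).
So n(KOH) consumed by the sample = 0.006353 - 0.001703 = 0.004649 mol.
n(H2C4H4O6) = 0.004649 / 2 = 0.002325 mol.
mass H2C4H4O6 = 0.002325 x 150.09 = 0.3489 g, so %H2C4H4O6 = 0.3489/0.4731 x 100 = 73.7%.

73.7%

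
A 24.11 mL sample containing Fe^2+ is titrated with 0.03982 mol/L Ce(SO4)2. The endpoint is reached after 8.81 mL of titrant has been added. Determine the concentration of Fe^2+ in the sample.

0.0146 M

n(Ce(SO4)2) = 0.03982 x 0.008810 = 0.0003508 mol.
From the balanced equation, 1 mol Ce(SO4)2 reacts with 1 mol Fe^2+, so n(Fe^2+) = 0.0003508 x 1/1 = 0.0003508 mol.
[Fe^2+] = 0.0003508 / 0.02411 L = 0.0146 M.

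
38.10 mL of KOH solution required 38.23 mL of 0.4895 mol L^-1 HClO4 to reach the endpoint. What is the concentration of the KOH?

n(HClO4) delivered = 0.4895 x 0.03823 = 0.01871 mol.
For a 1:1 reaction, n(KOH) = 0.01871 mol.
[KOH] = 0.01871 mol / 0.03810 L = 0.491 M.

0.491 M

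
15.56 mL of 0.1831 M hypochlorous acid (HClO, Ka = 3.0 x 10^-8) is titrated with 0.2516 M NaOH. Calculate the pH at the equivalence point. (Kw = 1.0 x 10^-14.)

n(HClO) = 0.1831 x 0.01556 = 0.002849 mol; V(NaOH) at equivalence = 0.002849/0.2516 = 0.01132 L.
At equivalence all the acid is converted to ClO-; total volume = 0.01556 + 0.01132 = 0.02688 L, so [ClO-] = 0.002849/0.02688 = 0.1060 M.
Kb = Kw/Ka = 1.0e-14 / 3.0 x 10^-8 = 3.33e-7.
[OH^-] = sqrt(Kb x [ClO-]) = sqrt(3.33e-7 x 0.1060) = 0.000188 M.
pOH = 3.73, so pH = 14.00 - 3.73 = 10.27.

10.27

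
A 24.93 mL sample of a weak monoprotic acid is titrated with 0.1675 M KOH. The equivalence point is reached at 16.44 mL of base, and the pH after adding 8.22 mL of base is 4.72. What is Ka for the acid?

1.9 x 10^-5

8.22 mL is half of the equivalence volume, so this is the half-equivalence point where [HA] = [A^-].
At half-equivalence pH = pKa, so pKa = 4.72.
Ka = 10^(-4.72) = 1.9 x 10^-5.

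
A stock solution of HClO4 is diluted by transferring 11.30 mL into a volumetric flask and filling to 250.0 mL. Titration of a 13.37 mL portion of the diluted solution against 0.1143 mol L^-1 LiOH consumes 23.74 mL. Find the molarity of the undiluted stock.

n(LiOH) = 0.1143 x 0.02374 = 0.002713 mol.
n(HClO4) in the aliquot = 0.002713 mol.
[diluted HClO4] = 0.002713 / 0.01337 = 0.2030 M.
Dilution factor = 250.0/11.30 = 22.12, so [stock] = 0.2030 x 22.12 = 4.49 M.

4.49 M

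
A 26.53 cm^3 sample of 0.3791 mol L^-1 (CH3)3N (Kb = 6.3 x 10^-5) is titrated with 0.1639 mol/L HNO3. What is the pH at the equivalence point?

5.37

n((CH3)3N) = 0.3791 x 0.02653 = 0.01006 mol; V(HNO3) at equivalence = 0.01006/0.1639 = 0.06136 L.
At equivalence the base is fully converted to (CH3)3NH+; total volume = 0.08789 L, so [(CH3)3NH+] = 0.01006/0.08789 = 0.1144 M.
Ka((CH3)3NH+) = Kw/Kb = 1.0e-14 / 6.3 x 10^-5 = 1.59e-10.
[H^+] = sqrt(Ka x [(CH3)3NH+]) = sqrt(1.59e-10 x 0.1144) = 4.26e-6 M.
pH = -log(4.26e-6) = 5.37.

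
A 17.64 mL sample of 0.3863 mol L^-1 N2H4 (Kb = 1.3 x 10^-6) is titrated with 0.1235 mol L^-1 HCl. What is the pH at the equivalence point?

4.57

n(N2H4) = 0.3863 x 0.01764 = 0.006814 mol; V(HCl) at equivalence = 0.006814/0.1235 = 0.05518 L.
At equivalence the base is fully converted to N2H5+; total volume = 0.07282 L, so [N2H5+] = 0.006814/0.07282 = 0.09358 M.
Ka(N2H5+) = Kw/Kb = 1.0e-14 / 1.3 x 10^-6 = 7.69e-9.
[H^+] = sqrt(Ka x [N2H5+]) = sqrt(7.69e-9 x 0.09358) = 2.68e-5 M.
pH = -log(2.68e-5) = 4.57.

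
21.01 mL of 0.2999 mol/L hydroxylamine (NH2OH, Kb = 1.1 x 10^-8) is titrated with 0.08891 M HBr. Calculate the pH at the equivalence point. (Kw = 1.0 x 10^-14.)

3.60

n(NH2OH) = 0.2999 x 0.02101 = 0.006301 mol; V(HBr) at equivalence = 0.006301/0.08891 = 0.07087 L.
At equivalence the base is fully converted to NH3OH+; total volume = 0.09188 L, so [NH3OH+] = 0.006301/0.09188 = 0.06858 M.
Ka(NH3OH+) = Kw/Kb = 1.0e-14 / 1.1 x 10^-8 = 9.09e-7.
[H^+] = sqrt(Ka x [NH3OH+]) = sqrt(9.09e-7 x 0.06858) = 0.000250 M.
pH = -log(0.000250) = 3.60.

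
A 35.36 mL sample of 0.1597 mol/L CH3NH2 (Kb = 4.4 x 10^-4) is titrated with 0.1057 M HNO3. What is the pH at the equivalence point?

5.92

n(CH3NH2) = 0.1597 x 0.03536 = 0.005647 mol; V(HNO3) at equivalence = 0.005647/0.1057 = 0.05342 L.
At equivalence the base is fully converted to CH3NH3+; total volume = 0.08878 L, so [CH3NH3+] = 0.005647/0.08878 = 0.06360 M.
Ka(CH3NH3+) = Kw/Kb = 1.0e-14 / 4.4 x 10^-4 = 2.27e-11.
[H^+] = sqrt(Ka x [CH3NH3+]) = sqrt(2.27e-11 x 0.06360) = 1.20e-6 M.
pH = -log(1.20e-6) = 5.92.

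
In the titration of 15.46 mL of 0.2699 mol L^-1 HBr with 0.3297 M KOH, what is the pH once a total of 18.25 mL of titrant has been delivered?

12.74

n(acid) = 0.2699 x 0.01546 = 0.004173 mol; n(KOH) added = 0.3297 x 0.01825 = 0.006017 mol.
Base is in excess by 0.006017 - 0.004173 = 0.001844 mol in a total volume of 0.03371 L.
[OH^-] = 0.001844/0.03371 = 0.05471 M, so pOH = 1.26 and pH = 14.00 - 1.26 = 12.74.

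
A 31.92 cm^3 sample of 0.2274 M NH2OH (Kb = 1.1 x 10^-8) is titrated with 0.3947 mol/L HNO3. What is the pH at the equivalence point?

n(NH2OH) = 0.2274 x 0.03192 = 0.007259 mol; V(HNO3) at equivalence = 0.007259/0.3947 = 0.01839 L.
At equivalence the base is fully converted to NH3OH+; total volume = 0.05031 L, so [NH3OH+] = 0.007259/0.05031 = 0.1443 M.
Ka(NH3OH+) = Kw/Kb = 1.0e-14 / 1.1 x 10^-8 = 9.09e-7.
[H^+] = sqrt(Ka x [NH3OH+]) = sqrt(9.09e-7 x 0.1443) = 0.000362 M.
pH = -log(0.000362) = 3.44.

3.44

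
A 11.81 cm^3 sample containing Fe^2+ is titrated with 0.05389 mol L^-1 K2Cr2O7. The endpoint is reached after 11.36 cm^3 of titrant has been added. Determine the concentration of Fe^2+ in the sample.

0.311 M

n(K2Cr2O7) = 0.05389 x 0.01136 = 0.0006122 mol.
From the balanced equation, 1 mol K2Cr2O7 reacts with 6 mol Fe^2+, so n(Fe^2+) = 0.0006122 x 6/1 = 0.003673 mol.
[Fe^2+] = 0.003673 / 0.01181 L = 0.311 M.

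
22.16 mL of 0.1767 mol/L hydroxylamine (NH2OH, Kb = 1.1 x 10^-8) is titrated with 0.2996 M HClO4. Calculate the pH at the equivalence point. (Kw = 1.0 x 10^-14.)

3.50

n(NH2OH) = 0.1767 x 0.02216 = 0.003916 mol; V(HClO4) at equivalence = 0.003916/0.2996 = 0.01307 L.
At equivalence the base is fully converted to NH3OH+; total volume = 0.03523 L, so [NH3OH+] = 0.003916/0.03523 = 0.1111 M.
Ka(NH3OH+) = Kw/Kb = 1.0e-14 / 1.1 x 10^-8 = 9.09e-7.
[H^+] = sqrt(Ka x [NH3OH+]) = sqrt(9.09e-7 x 0.1111) = 0.000318 M.
pH = -log(0.000318) = 3.50.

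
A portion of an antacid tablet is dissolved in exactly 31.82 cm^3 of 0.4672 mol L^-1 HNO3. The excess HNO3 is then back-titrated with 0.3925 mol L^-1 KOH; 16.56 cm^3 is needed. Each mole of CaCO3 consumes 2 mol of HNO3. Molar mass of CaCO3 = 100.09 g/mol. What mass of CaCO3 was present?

0.419 g

Total n(HNO3) added = 0.4672 x 0.03182 = 0.01487 mol.
n(KOH) used = 0.3925 x 0.01656 = 0.006500 mol, which equals the excess n(HNO3).
So n(HNO3) consumed by the sample = 0.01487 - 0.006500 = 0.008367 mol.
n(CaCO3) = 0.008367 / 2 = 0.004183 mol.
mass = 0.004183 mol x 100.09 g/mol = 0.419 g.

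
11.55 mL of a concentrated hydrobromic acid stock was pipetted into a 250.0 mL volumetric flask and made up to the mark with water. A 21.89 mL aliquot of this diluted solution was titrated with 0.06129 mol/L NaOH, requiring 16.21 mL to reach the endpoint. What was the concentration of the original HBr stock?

n(NaOH) = 0.06129 x 0.01621 = 0.0009935 mol.
n(HBr) in the aliquot = 0.0009935 mol.
[diluted HBr] = 0.0009935 / 0.02189 = 0.04539 M.
Dilution factor = 250.0/11.55 = 21.65, so [stock] = 0.04539 x 21.65 = 0.982 M.

0.982 M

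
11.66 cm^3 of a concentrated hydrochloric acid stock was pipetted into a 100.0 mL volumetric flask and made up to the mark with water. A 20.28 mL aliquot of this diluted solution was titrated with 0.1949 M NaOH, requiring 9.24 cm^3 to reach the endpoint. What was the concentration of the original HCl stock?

n(NaOH) = 0.1949 x 0.009240 = 0.001801 mol.
n(HCl) in the aliquot = 0.001801 mol.
[diluted HCl] = 0.001801 / 0.02028 = 0.08880 M.
Dilution factor = 100.0/11.66 = 8.576, so [stock] = 0.08880 x 8.576 = 0.762 M.

0.762 M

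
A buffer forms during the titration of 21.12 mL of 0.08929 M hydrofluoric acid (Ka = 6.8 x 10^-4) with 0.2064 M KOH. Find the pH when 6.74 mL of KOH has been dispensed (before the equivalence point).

3.62

Initial n(HF) = 0.08929 x 0.02112 = 0.001886 mol.
n(KOH) added = 0.2064 x 0.006740 = 0.001391 mol, converting that many moles of HF to F-.
Remaining n(HF) = 0.0004947 mol; n(F-) = 0.001391 mol.
By Henderson-Hasselbalch, pH = pKa + log([A^-]/[HA]) = 3.17 + log(0.001391/0.0004947) = 3.17 + (+0.45) = 3.62.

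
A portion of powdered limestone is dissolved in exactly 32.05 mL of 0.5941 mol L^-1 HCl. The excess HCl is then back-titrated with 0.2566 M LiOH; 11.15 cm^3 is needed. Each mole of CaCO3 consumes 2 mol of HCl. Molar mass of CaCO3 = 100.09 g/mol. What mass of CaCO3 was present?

Total n(HCl) added = 0.5941 x 0.03205 = 0.01904 mol.
n(LiOH) used = 0.2566 x 0.01115 = 0.002861 mol, which equals the excess n(HCl).
So n(HCl) consumed by the sample = 0.01904 - 0.002861 = 0.01618 mol.
n(CaCO3) = 0.01618 / 2 = 0.008090 mol.
mass = 0.008090 mol x 100.09 g/mol = 0.810 g.

0.810 g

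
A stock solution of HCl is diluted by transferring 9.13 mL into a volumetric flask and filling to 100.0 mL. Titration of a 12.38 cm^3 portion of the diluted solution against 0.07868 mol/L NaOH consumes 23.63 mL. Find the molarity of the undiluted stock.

1.64 M

n(NaOH) = 0.07868 x 0.02363 = 0.001859 mol.
n(HCl) in the aliquot = 0.001859 mol.
[diluted HCl] = 0.001859 / 0.01238 = 0.1502 M.
Dilution factor = 100.0/9.130 = 10.95, so [stock] = 0.1502 x 10.95 = 1.64 M.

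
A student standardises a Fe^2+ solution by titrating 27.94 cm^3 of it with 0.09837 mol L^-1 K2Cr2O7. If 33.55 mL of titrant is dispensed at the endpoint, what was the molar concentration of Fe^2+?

n(K2Cr2O7) = 0.09837 x 0.03355 = 0.003300 mol.
From the balanced equation, 1 mol K2Cr2O7 reacts with 6 mol Fe^2+, so n(Fe^2+) = 0.003300 x 6/1 = 0.01980 mol.
[Fe^2+] = 0.01980 / 0.02794 L = 0.709 M.

0.709 M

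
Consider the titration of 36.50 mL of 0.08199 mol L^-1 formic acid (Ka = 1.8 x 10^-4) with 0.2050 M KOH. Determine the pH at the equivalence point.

8.26

n(HCOOH) = 0.08199 x 0.03650 = 0.002993 mol; V(KOH) at equivalence = 0.002993/0.2050 = 0.01460 L.
At equivalence all the acid is converted to HCOO-; total volume = 0.03650 + 0.01460 = 0.05110 L, so [HCOO-] = 0.002993/0.05110 = 0.05857 M.
Kb = Kw/Ka = 1.0e-14 / 1.8 x 10^-4 = 5.56e-11.
[OH^-] = sqrt(Kb x [HCOO-]) = sqrt(5.56e-11 x 0.05857) = 1.80e-6 M.
pOH = 5.74, so pH = 14.00 - 5.74 = 8.26.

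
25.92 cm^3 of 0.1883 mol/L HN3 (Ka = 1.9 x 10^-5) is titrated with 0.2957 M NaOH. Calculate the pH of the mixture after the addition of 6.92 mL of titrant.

4.58

Initial n(HN3) = 0.1883 x 0.02592 = 0.004881 mol.
n(NaOH) added = 0.2957 x 0.006920 = 0.002046 mol, converting that many moles of HN3 to N3-.
Remaining n(HN3) = 0.002834 mol; n(N3-) = 0.002046 mol.
By Henderson-Hasselbalch, pH = pKa + log([A^-]/[HA]) = 4.72 + log(0.002046/0.002834) = 4.72 + (-0.14) = 4.58.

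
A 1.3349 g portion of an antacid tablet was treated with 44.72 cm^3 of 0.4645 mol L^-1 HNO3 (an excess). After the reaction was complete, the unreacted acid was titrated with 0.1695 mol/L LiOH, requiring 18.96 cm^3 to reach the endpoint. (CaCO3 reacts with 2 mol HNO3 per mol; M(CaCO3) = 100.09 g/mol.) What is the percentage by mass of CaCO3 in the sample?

65.8%

Total n(HNO3) added = 0.4645 x 0.04472 = 0.02077 mol.
n(LiOH) used = 0.1695 x 0.01896 = 0.003214 mol, which equals the excess n(HNO3).
So n(HNO3) consumed by the sample = 0.02077 - 0.003214 = 0.01756 mol.
n(CaCO3) = 0.01756 / 2 = 0.008779 mol.
mass CaCO3 = 0.008779 x 100.09 = 0.8787 g, so %CaCO3 = 0.8787/1.3349 x 100 = 65.8%.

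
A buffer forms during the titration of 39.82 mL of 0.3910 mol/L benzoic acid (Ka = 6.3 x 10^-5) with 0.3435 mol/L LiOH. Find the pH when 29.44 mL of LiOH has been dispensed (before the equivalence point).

4.47

Initial n(C6H5COOH) = 0.3910 x 0.03982 = 0.01557 mol.
n(LiOH) added = 0.3435 x 0.02944 = 0.01011 mol, converting that many moles of C6H5COOH to C6H5COO-.
Remaining n(C6H5COOH) = 0.005457 mol; n(C6H5COO-) = 0.01011 mol.
By Henderson-Hasselbalch, pH = pKa + log([A^-]/[HA]) = 4.20 + log(0.01011/0.005457) = 4.20 + (+0.27) = 4.47.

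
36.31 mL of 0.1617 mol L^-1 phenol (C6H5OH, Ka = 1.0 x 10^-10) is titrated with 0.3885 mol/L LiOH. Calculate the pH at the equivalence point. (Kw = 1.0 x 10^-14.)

11.53

n(C6H5OH) = 0.1617 x 0.03631 = 0.005871 mol; V(LiOH) at equivalence = 0.005871/0.3885 = 0.01511 L.
At equivalence all the acid is converted to C6H5O-; total volume = 0.03631 + 0.01511 = 0.05142 L, so [C6H5O-] = 0.005871/0.05142 = 0.1142 M.
Kb = Kw/Ka = 1.0e-14 / 1.0 x 10^-10 = 0.000100.
[OH^-] = sqrt(Kb x [C6H5O-]) = sqrt(0.000100 x 0.1142) = 0.00338 M.
pOH = 2.47, so pH = 14.00 - 2.47 = 11.53.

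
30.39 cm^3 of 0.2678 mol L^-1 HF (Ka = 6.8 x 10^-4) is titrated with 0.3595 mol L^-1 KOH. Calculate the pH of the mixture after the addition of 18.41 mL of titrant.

3.81

Initial n(HF) = 0.2678 x 0.03039 = 0.008138 mol.
n(KOH) added = 0.3595 x 0.01841 = 0.006618 mol, converting that many moles of HF to F-.
Remaining n(HF) = 0.001520 mol; n(F-) = 0.006618 mol.
By Henderson-Hasselbalch, pH = pKa + log([A^-]/[HA]) = 3.17 + log(0.006618/0.001520) = 3.17 + (+0.64) = 3.81.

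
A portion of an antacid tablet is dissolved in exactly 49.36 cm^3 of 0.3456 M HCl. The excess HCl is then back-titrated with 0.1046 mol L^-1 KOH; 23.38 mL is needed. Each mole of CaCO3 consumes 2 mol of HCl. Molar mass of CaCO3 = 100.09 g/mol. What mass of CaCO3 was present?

Total n(HCl) added = 0.3456 x 0.04936 = 0.01706 mol.
n(KOH) used = 0.1046 x 0.02338 = 0.002446 mol, which equals the excess n(HCl).
So n(HCl) consumed by the sample = 0.01706 - 0.002446 = 0.01461 mol.
n(CaCO3) = 0.01461 / 2 = 0.007307 mol.
mass = 0.007307 mol x 100.09 g/mol = 0.731 g.

0.731 g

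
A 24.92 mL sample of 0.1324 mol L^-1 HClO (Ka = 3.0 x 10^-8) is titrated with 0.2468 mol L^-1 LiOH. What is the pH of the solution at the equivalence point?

10.23

n(HClO) = 0.1324 x 0.02492 = 0.003299 mol; V(LiOH) at equivalence = 0.003299/0.2468 = 0.01337 L.
At equivalence all the acid is converted to ClO-; total volume = 0.02492 + 0.01337 = 0.03829 L, so [ClO-] = 0.003299/0.03829 = 0.08617 M.
Kb = Kw/Ka = 1.0e-14 / 3.0 x 10^-8 = 3.33e-7.
[OH^-] = sqrt(Kb x [ClO-]) = sqrt(3.33e-7 x 0.08617) = 0.000169 M.
pOH = 3.77, so pH = 14.00 - 3.77 = 10.23.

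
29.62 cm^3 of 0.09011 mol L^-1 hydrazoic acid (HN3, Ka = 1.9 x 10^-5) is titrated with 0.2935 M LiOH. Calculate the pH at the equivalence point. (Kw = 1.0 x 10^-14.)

n(HN3) = 0.09011 x 0.02962 = 0.002669 mol; V(LiOH) at equivalence = 0.002669/0.2935 = 0.009094 L.
At equivalence all the acid is converted to N3-; total volume = 0.02962 + 0.009094 = 0.03871 L, so [N3-] = 0.002669/0.03871 = 0.06894 M.
Kb = Kw/Ka = 1.0e-14 / 1.9 x 10^-5 = 5.26e-10.
[OH^-] = sqrt(Kb x [N3-]) = sqrt(5.26e-10 x 0.06894) = 6.02e-6 M.
pOH = 5.22, so pH = 14.00 - 5.22 = 8.78.

8.78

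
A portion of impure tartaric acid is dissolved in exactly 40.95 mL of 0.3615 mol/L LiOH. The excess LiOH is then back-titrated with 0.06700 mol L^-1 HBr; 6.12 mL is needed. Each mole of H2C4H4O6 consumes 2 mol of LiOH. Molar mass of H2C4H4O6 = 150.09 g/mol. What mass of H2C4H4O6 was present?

1.08 g

Total n(LiOH) added = 0.3615 x 0.04095 = 0.01480 mol.
n(HBr) used = 0.06700 x 0.006120 = 0.0004100 mol, which equals the excess n(LiOH).
So n(LiOH) consumed by the sample = 0.01480 - 0.0004100 = 0.01439 mol.
n(H2C4H4O6) = 0.01439 / 2 = 0.007197 mol.
mass = 0.007197 mol x 150.09 g/mol = 1.08 g.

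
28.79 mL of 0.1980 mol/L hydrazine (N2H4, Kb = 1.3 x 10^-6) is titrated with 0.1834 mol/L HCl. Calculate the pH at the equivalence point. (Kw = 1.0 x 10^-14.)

4.57

n(N2H4) = 0.1980 x 0.02879 = 0.005700 mol; V(HCl) at equivalence = 0.005700/0.1834 = 0.03108 L.
At equivalence the base is fully converted to N2H5+; total volume = 0.05987 L, so [N2H5+] = 0.005700/0.05987 = 0.09521 M.
Ka(N2H5+) = Kw/Kb = 1.0e-14 / 1.3 x 10^-6 = 7.69e-9.
[H^+] = sqrt(Ka x [N2H5+]) = sqrt(7.69e-9 x 0.09521) = 2.71e-5 M.
pH = -log(2.71e-5) = 4.57.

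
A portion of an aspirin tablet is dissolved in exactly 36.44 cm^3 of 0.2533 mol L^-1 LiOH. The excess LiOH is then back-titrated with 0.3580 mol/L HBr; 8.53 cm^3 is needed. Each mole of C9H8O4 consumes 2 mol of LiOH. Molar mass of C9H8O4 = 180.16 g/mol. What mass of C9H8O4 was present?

0.556 g

Total n(LiOH) added = 0.2533 x 0.03644 = 0.009230 mol.
n(HBr) used = 0.3580 x 0.008530 = 0.003054 mol, which equals the excess n(LiOH).
So n(LiOH) consumed by the sample = 0.009230 - 0.003054 = 0.006177 mol.
n(C9H8O4) = 0.006177 / 2 = 0.003088 mol.
mass = 0.003088 mol x 180.16 g/mol = 0.556 g.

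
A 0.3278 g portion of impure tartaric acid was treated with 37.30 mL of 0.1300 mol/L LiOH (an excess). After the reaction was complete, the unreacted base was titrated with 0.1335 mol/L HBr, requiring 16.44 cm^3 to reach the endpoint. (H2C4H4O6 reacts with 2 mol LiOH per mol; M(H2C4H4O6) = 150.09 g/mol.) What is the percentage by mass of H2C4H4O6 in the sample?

Total n(LiOH) added = 0.1300 x 0.03730 = 0.004849 mol.
n(HBr) used = 0.1335 x 0.01644 = 0.002195 mol, which equals the excess n(LiOH).
So n(LiOH) consumed by the sample = 0.004849 - 0.002195 = 0.002654 mol.
n(H2C4H4O6) = 0.002654 / 2 = 0.001327 mol.
mass H2C4H4O6 = 0.001327 x 150.09 = 0.1992 g, so %H2C4H4O6 = 0.1992/0.3278 x 100 = 60.8%.

60.8%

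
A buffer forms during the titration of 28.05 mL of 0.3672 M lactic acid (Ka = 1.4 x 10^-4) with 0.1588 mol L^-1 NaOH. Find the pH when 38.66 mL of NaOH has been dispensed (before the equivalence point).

4.02

Initial n(HC3H5O3) = 0.3672 x 0.02805 = 0.01030 mol.
n(NaOH) added = 0.1588 x 0.03866 = 0.006139 mol, converting that many moles of HC3H5O3 to C3H5O3-.
Remaining n(HC3H5O3) = 0.004161 mol; n(C3H5O3-) = 0.006139 mol.
By Henderson-Hasselbalch, pH = pKa + log([A^-]/[HA]) = 3.85 + log(0.006139/0.004161) = 3.85 + (+0.17) = 4.02.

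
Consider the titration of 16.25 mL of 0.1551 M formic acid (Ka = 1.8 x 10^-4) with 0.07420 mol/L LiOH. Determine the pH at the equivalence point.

8.22

n(HCOOH) = 0.1551 x 0.01625 = 0.002520 mol; V(LiOH) at equivalence = 0.002520/0.07420 = 0.03397 L.
At equivalence all the acid is converted to HCOO-; total volume = 0.01625 + 0.03397 = 0.05022 L, so [HCOO-] = 0.002520/0.05022 = 0.05019 M.
Kb = Kw/Ka = 1.0e-14 / 1.8 x 10^-4 = 5.56e-11.
[OH^-] = sqrt(Kb x [HCOO-]) = sqrt(5.56e-11 x 0.05019) = 1.67e-6 M.
pOH = 5.78, so pH = 14.00 - 5.78 = 8.22.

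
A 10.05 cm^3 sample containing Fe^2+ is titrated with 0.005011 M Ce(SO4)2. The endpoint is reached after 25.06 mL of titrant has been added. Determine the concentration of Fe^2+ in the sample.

n(Ce(SO4)2) = 0.005011 x 0.02506 = 0.0001256 mol.
From the balanced equation, 1 mol Ce(SO4)2 reacts with 1 mol Fe^2+, so n(Fe^2+) = 0.0001256 x 1/1 = 0.0001256 mol.
[Fe^2+] = 0.0001256 / 0.01005 L = 0.0125 M.

0.0125 M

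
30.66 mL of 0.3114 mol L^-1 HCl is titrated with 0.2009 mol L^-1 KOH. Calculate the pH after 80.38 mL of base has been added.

n(acid) = 0.3114 x 0.03066 = 0.009548 mol; n(KOH) added = 0.2009 x 0.08038 = 0.01615 mol.
Base is in excess by 0.01615 - 0.009548 = 0.006601 mol in a total volume of 0.1110 L.
[OH^-] = 0.006601/0.1110 = 0.05945 M, so pOH = 1.23 and pH = 14.00 - 1.23 = 12.77.

12.77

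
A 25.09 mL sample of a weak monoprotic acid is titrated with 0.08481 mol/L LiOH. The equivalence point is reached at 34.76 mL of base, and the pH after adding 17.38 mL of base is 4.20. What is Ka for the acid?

6.3 x 10^-5

17.38 mL is half of the equivalence volume, so this is the half-equivalence point where [HA] = [A^-].
At half-equivalence pH = pKa, so pKa = 4.20.
Ka = 10^(-4.20) = 6.3 x 10^-5.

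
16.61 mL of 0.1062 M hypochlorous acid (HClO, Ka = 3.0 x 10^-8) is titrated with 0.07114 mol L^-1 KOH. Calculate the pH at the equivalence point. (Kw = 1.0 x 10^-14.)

n(HClO) = 0.1062 x 0.01661 = 0.001764 mol; V(KOH) at equivalence = 0.001764/0.07114 = 0.02480 L.
At equivalence all the acid is converted to ClO-; total volume = 0.01661 + 0.02480 = 0.04141 L, so [ClO-] = 0.001764/0.04141 = 0.04260 M.
Kb = Kw/Ka = 1.0e-14 / 3.0 x 10^-8 = 3.33e-7.
[OH^-] = sqrt(Kb x [ClO-]) = sqrt(3.33e-7 x 0.04260) = 0.000119 M.
pOH = 3.92, so pH = 14.00 - 3.92 = 10.08.

10.08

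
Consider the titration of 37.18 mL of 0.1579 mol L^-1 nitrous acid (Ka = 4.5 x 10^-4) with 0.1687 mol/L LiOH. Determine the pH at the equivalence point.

8.13

n(HNO2) = 0.1579 x 0.03718 = 0.005871 mol; V(LiOH) at equivalence = 0.005871/0.1687 = 0.03480 L.
At equivalence all the acid is converted to NO2-; total volume = 0.03718 + 0.03480 = 0.07198 L, so [NO2-] = 0.005871/0.07198 = 0.08156 M.
Kb = Kw/Ka = 1.0e-14 / 4.5 x 10^-4 = 2.22e-11.
[OH^-] = sqrt(Kb x [NO2-]) = sqrt(2.22e-11 x 0.08156) = 1.35e-6 M.
pOH = 5.87, so pH = 14.00 - 5.87 = 8.13.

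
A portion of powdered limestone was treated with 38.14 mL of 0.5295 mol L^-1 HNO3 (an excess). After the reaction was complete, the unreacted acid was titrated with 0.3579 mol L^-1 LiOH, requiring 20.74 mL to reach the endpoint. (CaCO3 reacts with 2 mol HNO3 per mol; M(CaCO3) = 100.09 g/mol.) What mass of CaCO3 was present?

0.639 g

Total n(HNO3) added = 0.5295 x 0.03814 = 0.02020 mol.
n(LiOH) used = 0.3579 x 0.02074 = 0.007423 mol, which equals the excess n(HNO3).
So n(HNO3) consumed by the sample = 0.02020 - 0.007423 = 0.01277 mol.
n(CaCO3) = 0.01277 / 2 = 0.006386 mol.
mass = 0.006386 mol x 100.09 g/mol = 0.639 g.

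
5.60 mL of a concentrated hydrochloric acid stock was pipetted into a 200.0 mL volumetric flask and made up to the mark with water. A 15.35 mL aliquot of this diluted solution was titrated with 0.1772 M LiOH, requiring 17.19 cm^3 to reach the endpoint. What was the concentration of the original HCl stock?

n(LiOH) = 0.1772 x 0.01719 = 0.003046 mol.
n(HCl) in the aliquot = 0.003046 mol.
[diluted HCl] = 0.003046 / 0.01535 = 0.1984 M.
Dilution factor = 200.0/5.600 = 35.71, so [stock] = 0.1984 x 35.71 = 7.09 M.

7.09 M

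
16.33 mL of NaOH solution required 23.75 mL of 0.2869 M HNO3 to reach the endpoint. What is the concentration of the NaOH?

n(HNO3) delivered = 0.2869 x 0.02375 = 0.006814 mol.
For a 1:1 reaction, n(NaOH) = 0.006814 mol.
[NaOH] = 0.006814 mol / 0.01633 L = 0.417 M.

0.417 M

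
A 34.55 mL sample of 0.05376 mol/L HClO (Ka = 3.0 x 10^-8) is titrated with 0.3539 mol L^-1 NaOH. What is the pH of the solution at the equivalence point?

10.10

n(HClO) = 0.05376 x 0.03455 = 0.001857 mol; V(NaOH) at equivalence = 0.001857/0.3539 = 0.005248 L.
At equivalence all the acid is converted to ClO-; total volume = 0.03455 + 0.005248 = 0.03980 L, so [ClO-] = 0.001857/0.03980 = 0.04667 M.
Kb = Kw/Ka = 1.0e-14 / 3.0 x 10^-8 = 3.33e-7.
[OH^-] = sqrt(Kb x [ClO-]) = sqrt(3.33e-7 x 0.04667) = 0.000125 M.
pOH = 3.90, so pH = 14.00 - 3.90 = 10.10.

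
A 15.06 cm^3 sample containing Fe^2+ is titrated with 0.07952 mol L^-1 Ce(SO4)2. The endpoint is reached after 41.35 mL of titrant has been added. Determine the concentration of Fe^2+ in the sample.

0.218 M

n(Ce(SO4)2) = 0.07952 x 0.04135 = 0.003288 mol.
From the balanced equation, 1 mol Ce(SO4)2 reacts with 1 mol Fe^2+, so n(Fe^2+) = 0.003288 x 1/1 = 0.003288 mol.
[Fe^2+] = 0.003288 / 0.01506 L = 0.218 M.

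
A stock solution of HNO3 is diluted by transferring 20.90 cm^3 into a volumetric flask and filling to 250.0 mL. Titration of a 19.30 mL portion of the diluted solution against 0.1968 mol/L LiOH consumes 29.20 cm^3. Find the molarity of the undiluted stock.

3.56 M

n(LiOH) = 0.1968 x 0.02920 = 0.005747 mol.
n(HNO3) in the aliquot = 0.005747 mol.
[diluted HNO3] = 0.005747 / 0.01930 = 0.2977 M.
Dilution factor = 250.0/20.90 = 11.96, so [stock] = 0.2977 x 11.96 = 3.56 M.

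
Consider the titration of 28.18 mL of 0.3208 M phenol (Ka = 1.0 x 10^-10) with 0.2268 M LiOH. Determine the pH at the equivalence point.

11.56

n(C6H5OH) = 0.3208 x 0.02818 = 0.009040 mol; V(LiOH) at equivalence = 0.009040/0.2268 = 0.03986 L.
At equivalence all the acid is converted to C6H5O-; total volume = 0.02818 + 0.03986 = 0.06804 L, so [C6H5O-] = 0.009040/0.06804 = 0.1329 M.
Kb = Kw/Ka = 1.0e-14 / 1.0 x 10^-10 = 0.000100.
[OH^-] = sqrt(Kb x [C6H5O-]) = sqrt(0.000100 x 0.1329) = 0.00365 M.
pOH = 2.44, so pH = 14.00 - 2.44 = 11.56.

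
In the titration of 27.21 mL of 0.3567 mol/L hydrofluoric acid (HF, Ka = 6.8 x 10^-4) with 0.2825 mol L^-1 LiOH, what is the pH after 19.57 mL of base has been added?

3.29

Initial n(HF) = 0.3567 x 0.02721 = 0.009706 mol.
n(LiOH) added = 0.2825 x 0.01957 = 0.005529 mol, converting that many moles of HF to F-.
Remaining n(HF) = 0.004177 mol; n(F-) = 0.005529 mol.
By Henderson-Hasselbalch, pH = pKa + log([A^-]/[HA]) = 3.17 + log(0.005529/0.004177) = 3.17 + (+0.12) = 3.29.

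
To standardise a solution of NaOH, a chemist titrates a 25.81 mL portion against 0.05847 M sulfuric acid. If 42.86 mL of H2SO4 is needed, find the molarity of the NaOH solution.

n(H2SO4) delivered = 0.05847 x 0.04286 = 0.002506 mol.
The reaction is 2 NaOH + 1 H2SO4, so n(NaOH) = 0.002506 x 2/1 = 0.005012 mol.
[NaOH] = 0.005012 mol / 0.02581 L = 0.194 M.

0.194 M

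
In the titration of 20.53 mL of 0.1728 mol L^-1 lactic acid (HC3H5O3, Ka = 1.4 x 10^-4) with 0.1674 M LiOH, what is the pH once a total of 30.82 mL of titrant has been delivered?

12.50

n(acid) = 0.1728 x 0.02053 = 0.003548 mol; n(LiOH) added = 0.1674 x 0.03082 = 0.005159 mol.
Base is in excess by 0.005159 - 0.003548 = 0.001612 mol in a total volume of 0.05135 L.
[OH^-] = 0.001612/0.05135 = 0.03139 M, so pOH = 1.50 and pH = 14.00 - 1.50 = 12.50.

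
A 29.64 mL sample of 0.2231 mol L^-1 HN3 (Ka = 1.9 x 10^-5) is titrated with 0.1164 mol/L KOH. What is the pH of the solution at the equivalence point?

n(HN3) = 0.2231 x 0.02964 = 0.006613 mol; V(KOH) at equivalence = 0.006613/0.1164 = 0.05681 L.
At equivalence all the acid is converted to N3-; total volume = 0.02964 + 0.05681 = 0.08645 L, so [N3-] = 0.006613/0.08645 = 0.07649 M.
Kb = Kw/Ka = 1.0e-14 / 1.9 x 10^-5 = 5.26e-10.
[OH^-] = sqrt(Kb x [N3-]) = sqrt(5.26e-10 x 0.07649) = 6.34e-6 M.
pOH = 5.20, so pH = 14.00 - 5.20 = 8.80.

8.80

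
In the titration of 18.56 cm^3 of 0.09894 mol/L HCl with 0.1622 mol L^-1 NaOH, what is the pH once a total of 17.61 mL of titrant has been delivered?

12.45

n(acid) = 0.09894 x 0.01856 = 0.001836 mol; n(NaOH) added = 0.1622 x 0.01761 = 0.002856 mol.
Base is in excess by 0.002856 - 0.001836 = 0.001020 mol in a total volume of 0.03617 L.
[OH^-] = 0.001020/0.03617 = 0.02820 M, so pOH = 1.55 and pH = 14.00 - 1.55 = 12.45.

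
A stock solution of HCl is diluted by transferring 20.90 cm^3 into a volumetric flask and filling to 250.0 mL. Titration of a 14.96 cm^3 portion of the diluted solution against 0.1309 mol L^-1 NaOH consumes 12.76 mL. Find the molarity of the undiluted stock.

n(NaOH) = 0.1309 x 0.01276 = 0.001670 mol.
n(HCl) in the aliquot = 0.001670 mol.
[diluted HCl] = 0.001670 / 0.01496 = 0.1116 M.
Dilution factor = 250.0/20.90 = 11.96, so [stock] = 0.1116 x 11.96 = 1.34 M.

1.34 M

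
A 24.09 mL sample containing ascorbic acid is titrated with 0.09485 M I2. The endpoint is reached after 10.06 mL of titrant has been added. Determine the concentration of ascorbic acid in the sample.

0.0396 M

n(I2) = 0.09485 x 0.01006 = 0.0009542 mol.
From the balanced equation, 1 mol I2 reacts with 1 mol ascorbic acid, so n(ascorbic acid) = 0.0009542 x 1/1 = 0.0009542 mol.
[ascorbic acid] = 0.0009542 / 0.02409 L = 0.0396 M.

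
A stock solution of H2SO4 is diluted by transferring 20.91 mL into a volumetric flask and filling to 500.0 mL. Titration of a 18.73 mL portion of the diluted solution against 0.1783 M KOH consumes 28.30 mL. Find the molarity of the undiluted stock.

n(KOH) = 0.1783 x 0.02830 = 0.005046 mol.
n(H2SO4) in the aliquot = 0.005046 x 1/2 = 0.002523 mol.
[diluted H2SO4] = 0.002523 / 0.01873 = 0.1347 M.
Dilution factor = 500.0/20.91 = 23.91, so [stock] = 0.1347 x 23.91 = 3.22 M.

3.22 M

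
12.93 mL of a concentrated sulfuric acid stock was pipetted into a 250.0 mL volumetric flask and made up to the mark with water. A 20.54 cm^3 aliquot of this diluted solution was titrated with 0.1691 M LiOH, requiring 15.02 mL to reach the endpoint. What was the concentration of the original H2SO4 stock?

1.20 M

n(LiOH) = 0.1691 x 0.01502 = 0.002540 mol.
n(H2SO4) in the aliquot = 0.002540 x 1/2 = 0.001270 mol.
[diluted H2SO4] = 0.001270 / 0.02054 = 0.06183 M.
Dilution factor = 250.0/12.93 = 19.33, so [stock] = 0.06183 x 19.33 = 1.20 M.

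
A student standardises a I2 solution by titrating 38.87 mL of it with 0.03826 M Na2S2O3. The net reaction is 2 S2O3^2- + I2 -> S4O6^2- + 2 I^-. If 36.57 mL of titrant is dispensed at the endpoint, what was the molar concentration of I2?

n(Na2S2O3) = 0.03826 x 0.03657 = 0.001399 mol.
From the balanced equation, 2 mol Na2S2O3 reacts with 1 mol I2, so n(I2) = 0.001399 x 1/2 = 0.0006996 mol.
[I2] = 0.0006996 / 0.03887 L = 0.0180 M.

0.0180 M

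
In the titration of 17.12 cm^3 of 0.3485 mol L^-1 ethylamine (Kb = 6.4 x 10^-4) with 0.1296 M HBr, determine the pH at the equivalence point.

5.92

n(C2H5NH2) = 0.3485 x 0.01712 = 0.005966 mol; V(HBr) at equivalence = 0.005966/0.1296 = 0.04604 L.
At equivalence the base is fully converted to C2H5NH3+; total volume = 0.06316 L, so [C2H5NH3+] = 0.005966/0.06316 = 0.09447 M.
Ka(C2H5NH3+) = Kw/Kb = 1.0e-14 / 6.4 x 10^-4 = 1.56e-11.
[H^+] = sqrt(Ka x [C2H5NH3+]) = sqrt(1.56e-11 x 0.09447) = 1.21e-6 M.
pH = -log(1.21e-6) = 5.92.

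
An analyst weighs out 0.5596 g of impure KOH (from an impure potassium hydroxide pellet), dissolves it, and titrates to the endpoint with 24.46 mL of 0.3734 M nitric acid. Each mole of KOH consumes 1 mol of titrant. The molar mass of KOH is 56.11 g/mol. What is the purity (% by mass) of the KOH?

91.6%

n(HNO3) = 0.3734 x 0.02446 = 0.009133 mol.
n(KOH) = 0.009133 / 1 = 0.009133 mol.
mass of KOH = 0.009133 x 56.11 = 0.5125 g.
% purity = 0.5125 / 0.5596 x 100 = 91.6%.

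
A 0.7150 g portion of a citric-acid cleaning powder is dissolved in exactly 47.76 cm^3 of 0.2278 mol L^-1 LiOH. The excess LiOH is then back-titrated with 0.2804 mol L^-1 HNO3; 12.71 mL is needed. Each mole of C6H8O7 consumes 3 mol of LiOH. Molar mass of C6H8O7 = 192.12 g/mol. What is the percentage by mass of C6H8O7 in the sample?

Total n(LiOH) added = 0.2278 x 0.04776 = 0.01088 mol.
n(HNO3) used = 0.2804 x 0.01271 = 0.003564 mol, which equals the excess n(LiOH).
So n(LiOH) consumed by the sample = 0.01088 - 0.003564 = 0.007316 mol.
n(C6H8O7) = 0.007316 / 3 = 0.002439 mol.
mass C6H8O7 = 0.002439 x 192.12 = 0.4685 g, so %C6H8O7 = 0.4685/0.7150 x 100 = 65.5%.

65.5%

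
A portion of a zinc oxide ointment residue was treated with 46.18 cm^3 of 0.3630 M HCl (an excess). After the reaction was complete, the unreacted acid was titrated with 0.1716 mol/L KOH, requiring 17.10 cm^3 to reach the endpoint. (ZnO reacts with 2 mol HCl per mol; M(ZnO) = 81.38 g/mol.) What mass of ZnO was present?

Total n(HCl) added = 0.3630 x 0.04618 = 0.01676 mol.
n(KOH) used = 0.1716 x 0.01710 = 0.002934 mol, which equals the excess n(HCl).
So n(HCl) consumed by the sample = 0.01676 - 0.002934 = 0.01383 mol.
n(ZnO) = 0.01383 / 2 = 0.006914 mol.
mass = 0.006914 mol x 81.38 g/mol = 0.563 g.

0.563 g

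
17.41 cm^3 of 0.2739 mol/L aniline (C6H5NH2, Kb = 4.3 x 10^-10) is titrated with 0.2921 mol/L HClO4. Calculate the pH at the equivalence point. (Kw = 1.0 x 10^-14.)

n(C6H5NH2) = 0.2739 x 0.01741 = 0.004769 mol; V(HClO4) at equivalence = 0.004769/0.2921 = 0.01633 L.
At equivalence the base is fully converted to C6H5NH3+; total volume = 0.03374 L, so [C6H5NH3+] = 0.004769/0.03374 = 0.1414 M.
Ka(C6H5NH3+) = Kw/Kb = 1.0e-14 / 4.3 x 10^-10 = 2.33e-5.
[H^+] = sqrt(Ka x [C6H5NH3+]) = sqrt(2.33e-5 x 0.1414) = 0.00181 M.
pH = -log(0.00181) = 2.74.

2.74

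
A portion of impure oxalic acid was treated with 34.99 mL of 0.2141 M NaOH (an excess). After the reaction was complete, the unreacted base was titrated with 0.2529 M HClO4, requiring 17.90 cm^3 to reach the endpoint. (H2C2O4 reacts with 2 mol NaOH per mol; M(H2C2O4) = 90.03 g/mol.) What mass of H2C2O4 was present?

Total n(NaOH) added = 0.2141 x 0.03499 = 0.007491 mol.
n(HClO4) used = 0.2529 x 0.01790 = 0.004527 mol, which equals the excess n(NaOH).
So n(NaOH) consumed by the sample = 0.007491 - 0.004527 = 0.002964 mol.
n(H2C2O4) = 0.002964 / 2 = 0.001482 mol.
mass = 0.001482 mol x 90.03 g/mol = 0.133 g.

0.133 g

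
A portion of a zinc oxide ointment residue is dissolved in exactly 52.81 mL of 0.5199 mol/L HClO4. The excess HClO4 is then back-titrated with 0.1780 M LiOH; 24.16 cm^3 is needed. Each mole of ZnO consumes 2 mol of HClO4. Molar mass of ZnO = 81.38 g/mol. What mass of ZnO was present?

0.942 g

Total n(HClO4) added = 0.5199 x 0.05281 = 0.02746 mol.
n(LiOH) used = 0.1780 x 0.02416 = 0.004300 mol, which equals the excess n(HClO4).
So n(HClO4) consumed by the sample = 0.02746 - 0.004300 = 0.02316 mol.
n(ZnO) = 0.02316 / 2 = 0.01158 mol.
mass = 0.01158 mol x 81.38 g/mol = 0.942 g.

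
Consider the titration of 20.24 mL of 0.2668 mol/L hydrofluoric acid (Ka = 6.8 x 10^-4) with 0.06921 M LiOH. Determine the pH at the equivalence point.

7.95

n(HF) = 0.2668 x 0.02024 = 0.005400 mol; V(LiOH) at equivalence = 0.005400/0.06921 = 0.07802 L.
At equivalence all the acid is converted to F-; total volume = 0.02024 + 0.07802 = 0.09826 L, so [F-] = 0.005400/0.09826 = 0.05495 M.
Kb = Kw/Ka = 1.0e-14 / 6.8 x 10^-4 = 1.47e-11.
[OH^-] = sqrt(Kb x [F-]) = sqrt(1.47e-11 x 0.05495) = 8.99e-7 M.
pOH = 6.05, so pH = 14.00 - 6.05 = 7.95.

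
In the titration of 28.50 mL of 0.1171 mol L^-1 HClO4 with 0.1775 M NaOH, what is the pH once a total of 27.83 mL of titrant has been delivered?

12.45

n(acid) = 0.1171 x 0.02850 = 0.003337 mol; n(NaOH) added = 0.1775 x 0.02783 = 0.004940 mol.
Base is in excess by 0.004940 - 0.003337 = 0.001602 mol in a total volume of 0.05633 L.
[OH^-] = 0.001602/0.05633 = 0.02845 M, so pOH = 1.55 and pH = 14.00 - 1.55 = 12.45.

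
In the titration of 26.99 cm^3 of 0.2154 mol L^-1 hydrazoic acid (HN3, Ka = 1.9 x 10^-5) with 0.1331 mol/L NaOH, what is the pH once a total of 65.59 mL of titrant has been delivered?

12.50

n(acid) = 0.2154 x 0.02699 = 0.005814 mol; n(NaOH) added = 0.1331 x 0.06559 = 0.008730 mol.
Base is in excess by 0.008730 - 0.005814 = 0.002916 mol in a total volume of 0.09258 L.
[OH^-] = 0.002916/0.09258 = 0.03150 M, so pOH = 1.50 and pH = 14.00 - 1.50 = 12.50.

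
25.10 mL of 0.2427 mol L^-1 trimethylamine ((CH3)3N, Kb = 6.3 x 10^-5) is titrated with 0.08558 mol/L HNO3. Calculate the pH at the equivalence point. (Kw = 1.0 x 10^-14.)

n((CH3)3N) = 0.2427 x 0.02510 = 0.006092 mol; V(HNO3) at equivalence = 0.006092/0.08558 = 0.07118 L.
At equivalence the base is fully converted to (CH3)3NH+; total volume = 0.09628 L, so [(CH3)3NH+] = 0.006092/0.09628 = 0.06327 M.
Ka((CH3)3NH+) = Kw/Kb = 1.0e-14 / 6.3 x 10^-5 = 1.59e-10.
[H^+] = sqrt(Ka x [(CH3)3NH+]) = sqrt(1.59e-10 x 0.06327) = 3.17e-6 M.
pH = -log(3.17e-6) = 5.50.

5.50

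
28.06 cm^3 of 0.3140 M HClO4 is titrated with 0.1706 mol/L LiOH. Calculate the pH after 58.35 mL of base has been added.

n(acid) = 0.3140 x 0.02806 = 0.008811 mol; n(LiOH) added = 0.1706 x 0.05835 = 0.009955 mol.
Base is in excess by 0.009955 - 0.008811 = 0.001144 mol in a total volume of 0.08641 L.
[OH^-] = 0.001144/0.08641 = 0.01324 M, so pOH = 1.88 and pH = 14.00 - 1.88 = 12.12.

12.12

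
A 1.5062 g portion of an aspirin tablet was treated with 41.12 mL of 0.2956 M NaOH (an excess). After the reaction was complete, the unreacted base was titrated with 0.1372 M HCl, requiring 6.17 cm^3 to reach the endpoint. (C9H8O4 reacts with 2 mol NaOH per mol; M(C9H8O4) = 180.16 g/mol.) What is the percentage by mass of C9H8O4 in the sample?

67.6%

Total n(NaOH) added = 0.2956 x 0.04112 = 0.01216 mol.
n(HCl) used = 0.1372 x 0.006170 = 0.0008465 mol, which equals the excess n(NaOH).
So n(NaOH) consumed by the sample = 0.01216 - 0.0008465 = 0.01131 mol.
n(C9H8O4) = 0.01131 / 2 = 0.005654 mol.
mass C9H8O4 = 0.005654 x 180.16 = 1.019 g, so %C9H8O4 = 1.019/1.5062 x 100 = 67.6%.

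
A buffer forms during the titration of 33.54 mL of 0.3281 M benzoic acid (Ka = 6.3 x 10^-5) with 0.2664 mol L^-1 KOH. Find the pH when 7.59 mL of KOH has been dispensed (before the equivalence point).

Initial n(C6H5COOH) = 0.3281 x 0.03354 = 0.01100 mol.
n(KOH) added = 0.2664 x 0.007590 = 0.002022 mol, converting that many moles of C6H5COOH to C6H5COO-.
Remaining n(C6H5COOH) = 0.008982 mol; n(C6H5COO-) = 0.002022 mol.
By Henderson-Hasselbalch, pH = pKa + log([A^-]/[HA]) = 4.20 + log(0.002022/0.008982) = 4.20 + (-0.65) = 3.55.

3.55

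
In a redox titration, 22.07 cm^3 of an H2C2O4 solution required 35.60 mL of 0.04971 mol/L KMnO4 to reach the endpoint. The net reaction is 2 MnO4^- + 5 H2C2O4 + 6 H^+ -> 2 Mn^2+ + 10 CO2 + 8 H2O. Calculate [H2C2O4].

0.200 M

n(KMnO4) = 0.04971 x 0.03560 = 0.001770 mol.
From the balanced equation, 2 mol KMnO4 reacts with 5 mol H2C2O4, so n(H2C2O4) = 0.001770 x 5/2 = 0.004424 mol.
[H2C2O4] = 0.004424 / 0.02207 L = 0.200 M.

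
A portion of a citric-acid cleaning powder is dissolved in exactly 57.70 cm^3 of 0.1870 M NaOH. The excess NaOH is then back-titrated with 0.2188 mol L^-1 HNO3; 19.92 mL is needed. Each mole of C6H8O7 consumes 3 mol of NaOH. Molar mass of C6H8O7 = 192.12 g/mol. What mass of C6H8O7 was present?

0.412 g

Total n(NaOH) added = 0.1870 x 0.05770 = 0.01079 mol.
n(HNO3) used = 0.2188 x 0.01992 = 0.004358 mol, which equals the excess n(NaOH).
So n(NaOH) consumed by the sample = 0.01079 - 0.004358 = 0.006431 mol.
n(C6H8O7) = 0.006431 / 3 = 0.002144 mol.
mass = 0.002144 mol x 192.12 g/mol = 0.412 g.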